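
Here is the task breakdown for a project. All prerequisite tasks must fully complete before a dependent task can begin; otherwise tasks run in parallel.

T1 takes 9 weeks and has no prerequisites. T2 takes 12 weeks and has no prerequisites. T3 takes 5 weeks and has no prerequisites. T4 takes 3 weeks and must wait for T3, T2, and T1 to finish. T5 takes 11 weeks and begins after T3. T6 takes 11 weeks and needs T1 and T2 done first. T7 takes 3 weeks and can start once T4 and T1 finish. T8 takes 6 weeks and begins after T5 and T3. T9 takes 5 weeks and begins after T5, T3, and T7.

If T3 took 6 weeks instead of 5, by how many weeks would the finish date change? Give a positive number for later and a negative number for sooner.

0

Critical path before the change: T2→T4→T7→T9 = 12+3+3+5 = 23 giving 23 weeks.
T3 is off the critical path — its longest chain is 22 weeks, giving 1 of slack.
The critical path is still T2→T4→T7→T9; finish is now 23 weeks.
Change in finish: 23 − 23 = +0 weeks.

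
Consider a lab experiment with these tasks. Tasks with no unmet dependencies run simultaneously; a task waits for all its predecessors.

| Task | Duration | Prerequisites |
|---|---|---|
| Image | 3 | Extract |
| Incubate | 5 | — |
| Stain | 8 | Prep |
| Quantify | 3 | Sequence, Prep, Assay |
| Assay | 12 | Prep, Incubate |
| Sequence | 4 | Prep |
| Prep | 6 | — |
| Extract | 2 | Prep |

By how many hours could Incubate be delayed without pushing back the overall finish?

Critical path: Prep→Assay→Quantify = 6+12+3 = 21, so the finish is 21 hours.
The longest chain containing Incubate totals 20 hours.
Float = 21 − 20 = 1.

1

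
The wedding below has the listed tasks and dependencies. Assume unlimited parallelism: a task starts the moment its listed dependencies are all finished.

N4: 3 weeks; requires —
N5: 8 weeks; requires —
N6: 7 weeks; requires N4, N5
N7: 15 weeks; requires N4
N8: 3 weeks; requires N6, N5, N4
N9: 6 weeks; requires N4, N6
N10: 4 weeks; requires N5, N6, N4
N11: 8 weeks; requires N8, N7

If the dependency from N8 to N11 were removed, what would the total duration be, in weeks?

26

Original critical path: N4→N7→N11 = 3+15+8 = 26 ⇒ 26 weeks.
Dropping N8→N11 doesn't change N11's earliest start (18); another predecessor still binds.
The longest chain is now N4→N7→N11 = 3+15+8 = 26, so the job takes 26 weeks.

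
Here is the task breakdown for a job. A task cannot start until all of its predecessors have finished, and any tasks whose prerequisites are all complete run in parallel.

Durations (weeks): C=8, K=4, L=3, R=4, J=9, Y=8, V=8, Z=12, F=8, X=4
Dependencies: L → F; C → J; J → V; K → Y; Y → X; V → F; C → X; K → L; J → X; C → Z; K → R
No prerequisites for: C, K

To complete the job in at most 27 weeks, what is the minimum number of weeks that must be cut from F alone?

6

Current finish: 33 weeks; target: 27.
F is on every critical path, so each week cut from F cuts the finish by one (this holds down to a finish of 26).
Need 33 − 27 = 6 weeks off F → F becomes 2 weeks, finish becomes 27.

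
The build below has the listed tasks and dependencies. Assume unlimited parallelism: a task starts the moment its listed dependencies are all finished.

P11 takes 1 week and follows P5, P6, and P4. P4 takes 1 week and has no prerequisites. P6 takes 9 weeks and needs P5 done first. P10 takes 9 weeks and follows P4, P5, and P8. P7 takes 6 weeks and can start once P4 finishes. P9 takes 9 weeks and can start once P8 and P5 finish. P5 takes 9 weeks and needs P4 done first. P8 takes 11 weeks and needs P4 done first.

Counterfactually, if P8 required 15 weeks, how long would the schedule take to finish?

Actual critical path: P4→P8→P9 = 1+11+9 = 21 ⇒ 21 weeks.
P8 is on the critical path; changing it to 15 makes that path 25 weeks.
No other chain overtakes it, so the finish is 25 weeks.

25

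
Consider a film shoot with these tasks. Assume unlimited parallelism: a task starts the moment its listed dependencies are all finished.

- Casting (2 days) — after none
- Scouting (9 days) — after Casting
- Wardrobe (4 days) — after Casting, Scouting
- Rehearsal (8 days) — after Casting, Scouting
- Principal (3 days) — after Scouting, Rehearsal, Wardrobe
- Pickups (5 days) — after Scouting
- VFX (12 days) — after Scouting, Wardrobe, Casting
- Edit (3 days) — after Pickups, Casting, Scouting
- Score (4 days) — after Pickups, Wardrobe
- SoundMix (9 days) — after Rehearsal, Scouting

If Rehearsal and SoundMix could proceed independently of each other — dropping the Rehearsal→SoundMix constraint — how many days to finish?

With the dependency in place, Casting→Scouting→Rehearsal→SoundMix = 2+9+8+9 = 28 sets the finish at 28 days.
Without Rehearsal→SoundMix, SoundMix's earliest start moves from 19 to 11.
The longest chain is now Casting→Scouting→Wardrobe→VFX = 2+9+4+12 = 27, so the schedule takes 27 days.

27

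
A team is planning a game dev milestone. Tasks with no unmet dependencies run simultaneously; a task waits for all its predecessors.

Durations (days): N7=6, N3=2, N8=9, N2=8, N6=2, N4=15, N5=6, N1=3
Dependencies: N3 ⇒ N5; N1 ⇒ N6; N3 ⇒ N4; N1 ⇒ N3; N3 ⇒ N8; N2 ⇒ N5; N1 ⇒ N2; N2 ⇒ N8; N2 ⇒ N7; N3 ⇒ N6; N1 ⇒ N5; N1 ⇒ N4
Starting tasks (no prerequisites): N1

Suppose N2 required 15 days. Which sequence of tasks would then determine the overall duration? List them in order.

N1, N2, N8

The binding path is N1→N2→N8 = 3+8+9 = 20; finish at 20 days.
N2 is on the critical path; changing it to 15 makes that path 27 days.
That remains the longest chain; total 27 days.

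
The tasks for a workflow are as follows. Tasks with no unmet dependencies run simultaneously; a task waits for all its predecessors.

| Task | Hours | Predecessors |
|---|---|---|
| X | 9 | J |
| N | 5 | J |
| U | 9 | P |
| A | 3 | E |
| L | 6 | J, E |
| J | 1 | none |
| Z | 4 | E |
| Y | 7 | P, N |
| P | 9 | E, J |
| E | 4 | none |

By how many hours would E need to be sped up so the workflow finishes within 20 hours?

2

Current finish: 22 hours; target: 20.
E is on every critical path, so each hour cut from E cuts the finish by one (this holds down to a finish of 19).
Need 22 − 20 = 2 hours off E → E becomes 2 hours, finish becomes 20.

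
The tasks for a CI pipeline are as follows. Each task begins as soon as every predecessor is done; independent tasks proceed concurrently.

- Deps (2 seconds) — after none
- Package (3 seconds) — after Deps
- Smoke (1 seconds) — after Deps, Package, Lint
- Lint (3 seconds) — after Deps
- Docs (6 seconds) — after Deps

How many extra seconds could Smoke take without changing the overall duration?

2

Critical path: Deps→Docs = 2+6 = 8, so the finish is 8 seconds.
The longest chain containing Smoke totals 6 seconds.
So Smoke can slip 8 − 6 = 2 seconds.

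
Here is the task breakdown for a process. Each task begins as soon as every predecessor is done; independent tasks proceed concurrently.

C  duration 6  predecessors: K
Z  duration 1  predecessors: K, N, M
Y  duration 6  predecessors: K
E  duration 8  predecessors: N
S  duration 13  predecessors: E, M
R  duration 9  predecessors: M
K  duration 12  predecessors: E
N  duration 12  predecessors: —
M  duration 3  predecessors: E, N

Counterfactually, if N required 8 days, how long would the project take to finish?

Baseline: N→E→K→Y = 12+8+12+6 = 38 → 38 days.
Since N is critical, the -4 change carries straight to that chain (now 34 days).
That remains the longest chain; total 34 days.

34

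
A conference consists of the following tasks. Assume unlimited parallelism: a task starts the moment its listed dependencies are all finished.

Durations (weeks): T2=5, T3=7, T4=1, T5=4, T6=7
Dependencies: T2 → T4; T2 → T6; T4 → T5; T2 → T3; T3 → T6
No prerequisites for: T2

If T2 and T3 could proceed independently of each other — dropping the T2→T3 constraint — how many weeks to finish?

14

Before: longest chain T2→T3→T6 = 5+7+7 = 19, finish 19.
Without T2→T3, T3's earliest start moves from 5 to 0.
The longest chain is now T3→T6 = 7+7 = 14, so the schedule takes 14 weeks.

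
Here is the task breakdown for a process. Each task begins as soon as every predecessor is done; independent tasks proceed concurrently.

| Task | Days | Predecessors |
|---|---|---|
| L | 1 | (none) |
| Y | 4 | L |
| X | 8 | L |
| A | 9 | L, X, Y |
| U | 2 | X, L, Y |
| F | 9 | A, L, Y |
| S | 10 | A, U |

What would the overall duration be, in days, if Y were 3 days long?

28

Critical path before the change: L→X→A→S = 1+8+9+10 = 28 giving 28 days.
Y has 4 days of float (longest path through it is 24).
No other chain overtakes it, so the finish is 28 days.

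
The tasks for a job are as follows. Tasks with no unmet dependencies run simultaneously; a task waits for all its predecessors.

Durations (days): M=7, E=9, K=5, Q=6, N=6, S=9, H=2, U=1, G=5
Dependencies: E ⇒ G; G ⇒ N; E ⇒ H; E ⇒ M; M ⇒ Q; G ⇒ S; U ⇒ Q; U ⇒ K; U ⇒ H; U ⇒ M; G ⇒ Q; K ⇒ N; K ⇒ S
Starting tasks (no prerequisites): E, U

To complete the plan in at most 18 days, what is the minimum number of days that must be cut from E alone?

Current finish: 23 days; target: 18.
E is on every critical path, so each day cut from E cuts the finish by one (this holds down to a finish of 15).
Need 23 − 18 = 5 days off E → E becomes 4 days, finish becomes 18.

5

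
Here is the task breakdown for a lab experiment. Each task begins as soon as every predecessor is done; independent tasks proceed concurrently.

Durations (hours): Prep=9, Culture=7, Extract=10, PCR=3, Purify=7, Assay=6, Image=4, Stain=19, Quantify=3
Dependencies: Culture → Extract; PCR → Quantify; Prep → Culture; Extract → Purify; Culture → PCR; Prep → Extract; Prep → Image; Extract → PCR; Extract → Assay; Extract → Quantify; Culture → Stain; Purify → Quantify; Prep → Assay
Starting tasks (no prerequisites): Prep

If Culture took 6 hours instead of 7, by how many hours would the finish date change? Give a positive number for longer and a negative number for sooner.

Critical path before the change: Prep→Culture→Extract→Purify→Quantify = 9+7+10+7+3 = 36 giving 36 hours.
Culture lies on that path, so at 6 hours the path becomes 35 hours.
No other chain overtakes it, so the finish is 35 hours.
Change in finish: 35 − 36 = -1 hours.

-1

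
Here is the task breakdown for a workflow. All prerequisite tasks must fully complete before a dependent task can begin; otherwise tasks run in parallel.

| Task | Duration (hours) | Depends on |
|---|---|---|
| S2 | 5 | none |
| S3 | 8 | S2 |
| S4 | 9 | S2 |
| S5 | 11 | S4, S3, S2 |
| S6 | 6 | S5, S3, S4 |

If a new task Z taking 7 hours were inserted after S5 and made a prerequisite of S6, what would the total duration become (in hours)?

38

Originally the plan takes 31 hours.
With Z inserted, S6 now waits for max(S5, S3, S4, Z).
New critical path: S2→S4→S5→Z→S6 = 5+9+11+7+6 = 38 ⇒ 38 hours.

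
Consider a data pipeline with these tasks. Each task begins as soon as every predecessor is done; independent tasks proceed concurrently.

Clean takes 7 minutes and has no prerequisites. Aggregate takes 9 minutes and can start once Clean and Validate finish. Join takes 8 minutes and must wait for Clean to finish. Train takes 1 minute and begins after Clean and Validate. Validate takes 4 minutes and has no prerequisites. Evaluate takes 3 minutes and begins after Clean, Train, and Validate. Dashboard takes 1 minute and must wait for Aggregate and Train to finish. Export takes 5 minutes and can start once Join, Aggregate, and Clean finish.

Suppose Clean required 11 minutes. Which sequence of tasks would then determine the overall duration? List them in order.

Critical path before the change: Clean→Aggregate→Export = 7+9+5 = 21 giving 21 minutes.
Since Clean is critical, the +4 change carries straight to that chain (now 25 minutes).
The critical path is still Clean→Aggregate→Export; finish is now 25 minutes.

Clean, Aggregate, Export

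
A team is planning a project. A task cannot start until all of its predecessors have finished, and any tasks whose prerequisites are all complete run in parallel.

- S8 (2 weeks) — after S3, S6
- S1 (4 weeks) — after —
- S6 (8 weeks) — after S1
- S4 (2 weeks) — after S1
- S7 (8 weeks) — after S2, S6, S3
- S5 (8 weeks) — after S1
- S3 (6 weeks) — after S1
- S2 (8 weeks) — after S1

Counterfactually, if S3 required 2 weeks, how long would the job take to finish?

20

The binding path is S1→S2→S7 = 4+8+8 = 20; finish at 20 weeks.
The longest path through S3 is only 18 weeks, so S3 has float 2.
That remains the longest chain; total 20 weeks.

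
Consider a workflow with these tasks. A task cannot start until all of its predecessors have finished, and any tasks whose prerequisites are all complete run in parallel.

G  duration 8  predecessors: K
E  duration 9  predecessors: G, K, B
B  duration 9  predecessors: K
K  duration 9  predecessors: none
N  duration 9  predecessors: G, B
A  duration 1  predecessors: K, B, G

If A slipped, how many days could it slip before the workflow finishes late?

The longest chain is K→B→E = 9+9+9 = 27; overall finish 27 days.
Longest path through A: 19 days (earliest finish 19, latest finish 27).
Float = 27 − 19 = 8.

8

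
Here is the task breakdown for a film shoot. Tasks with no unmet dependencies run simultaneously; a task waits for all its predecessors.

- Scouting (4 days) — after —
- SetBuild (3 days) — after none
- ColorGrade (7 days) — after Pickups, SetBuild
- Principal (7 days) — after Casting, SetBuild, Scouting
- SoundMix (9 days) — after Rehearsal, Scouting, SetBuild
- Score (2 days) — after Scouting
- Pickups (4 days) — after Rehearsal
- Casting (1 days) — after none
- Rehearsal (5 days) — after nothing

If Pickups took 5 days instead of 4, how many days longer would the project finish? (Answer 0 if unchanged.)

As given, the longest chain is Rehearsal→Pickups→ColorGrade = 5+4+7 = 16, so the finish is 16 days.
Since Pickups is critical, the +1 change carries straight to that chain (now 17 days).
The critical path is still Rehearsal→Pickups→ColorGrade; finish is now 17 days.
Change in finish: 17 − 16 = +1 days.

1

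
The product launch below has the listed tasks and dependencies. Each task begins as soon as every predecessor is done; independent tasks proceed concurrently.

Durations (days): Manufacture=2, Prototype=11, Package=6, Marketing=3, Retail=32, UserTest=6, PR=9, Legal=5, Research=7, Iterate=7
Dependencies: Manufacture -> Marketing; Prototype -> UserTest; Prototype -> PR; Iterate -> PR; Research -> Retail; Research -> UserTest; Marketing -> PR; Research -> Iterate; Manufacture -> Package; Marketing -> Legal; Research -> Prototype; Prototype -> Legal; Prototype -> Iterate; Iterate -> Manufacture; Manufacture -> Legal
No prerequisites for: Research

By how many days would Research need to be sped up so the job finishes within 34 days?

Current finish: 39 days; target: 34.
Research is on every critical path, so each day cut from Research cuts the finish by one (this holds down to a finish of 33).
Need 39 − 34 = 5 days off Research → Research becomes 2 days, finish becomes 34.

5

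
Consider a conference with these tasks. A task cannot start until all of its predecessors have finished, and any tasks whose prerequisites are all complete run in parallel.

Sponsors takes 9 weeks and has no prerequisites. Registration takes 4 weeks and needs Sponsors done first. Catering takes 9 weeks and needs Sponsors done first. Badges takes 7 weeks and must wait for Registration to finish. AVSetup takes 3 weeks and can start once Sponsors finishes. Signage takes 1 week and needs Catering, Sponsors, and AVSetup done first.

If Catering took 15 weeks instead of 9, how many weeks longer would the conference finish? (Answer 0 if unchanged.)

5

The binding path is Sponsors→Registration→Badges = 9+4+7 = 20; finish at 20 weeks.
Catering is off the critical path — its longest chain is 19 weeks, giving 1 of slack.
The binding chain switches to Sponsors→Catering→Signage = 9+15+1 = 25; finish 25 weeks.
Change in finish: 25 − 20 = +5 weeks.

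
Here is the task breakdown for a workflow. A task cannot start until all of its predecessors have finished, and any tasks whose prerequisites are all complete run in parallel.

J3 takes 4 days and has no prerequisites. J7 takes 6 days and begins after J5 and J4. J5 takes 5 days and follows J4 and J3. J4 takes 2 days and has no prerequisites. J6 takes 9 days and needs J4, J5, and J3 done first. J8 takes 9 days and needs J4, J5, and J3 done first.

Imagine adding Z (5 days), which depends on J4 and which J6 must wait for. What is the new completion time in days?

Originally the job takes 18 days.
With Z inserted, J6 now waits for max(J4, J5, J3, Z).
New critical path: J3→J5→J6 = 4+5+9 = 18 ⇒ 18 days.

18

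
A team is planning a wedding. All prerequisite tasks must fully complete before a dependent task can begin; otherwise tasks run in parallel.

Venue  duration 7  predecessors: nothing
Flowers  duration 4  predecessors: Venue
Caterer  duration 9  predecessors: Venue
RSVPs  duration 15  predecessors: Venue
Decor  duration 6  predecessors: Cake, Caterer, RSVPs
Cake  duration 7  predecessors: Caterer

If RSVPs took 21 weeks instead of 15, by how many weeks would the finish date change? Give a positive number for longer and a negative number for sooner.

5

Critical path before the change: Venue→Caterer→Cake→Decor = 7+9+7+6 = 29 giving 29 weeks.
RSVPs is off the critical path — its longest chain is 28 weeks, giving 1 of slack.
Now Venue→RSVPs→Decor = 7+21+6 = 34 is longest, so the finish becomes 34 weeks.
Change in finish: 34 − 29 = +5 weeks.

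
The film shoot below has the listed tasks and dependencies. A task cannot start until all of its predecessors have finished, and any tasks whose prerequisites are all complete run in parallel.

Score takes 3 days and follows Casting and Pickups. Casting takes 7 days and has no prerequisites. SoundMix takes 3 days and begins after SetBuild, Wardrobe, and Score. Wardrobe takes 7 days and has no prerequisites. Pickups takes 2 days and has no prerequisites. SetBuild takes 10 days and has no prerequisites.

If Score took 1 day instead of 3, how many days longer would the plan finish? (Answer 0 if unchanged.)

0

As given, the longest chain is Casting→Score→SoundMix = 7+3+3 = 13, so the finish is 13 days.
Score lies on that path, so at 1 day the path becomes 11 days.
The binding chain switches to SetBuild→SoundMix = 10+3 = 13; finish 13 days.
Change in finish: 13 − 13 = +0 days.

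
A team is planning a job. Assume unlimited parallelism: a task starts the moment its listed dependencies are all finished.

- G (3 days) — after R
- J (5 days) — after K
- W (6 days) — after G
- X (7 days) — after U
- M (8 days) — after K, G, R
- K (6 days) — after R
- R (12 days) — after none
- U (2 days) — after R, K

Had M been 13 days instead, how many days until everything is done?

Actual critical path: R→K→U→X = 12+6+2+7 = 27 ⇒ 27 days.
M is off the critical path — its longest chain is 26 days, giving 1 of slack.
The binding chain switches to R→K→M = 12+6+13 = 31; finish 31 days.

31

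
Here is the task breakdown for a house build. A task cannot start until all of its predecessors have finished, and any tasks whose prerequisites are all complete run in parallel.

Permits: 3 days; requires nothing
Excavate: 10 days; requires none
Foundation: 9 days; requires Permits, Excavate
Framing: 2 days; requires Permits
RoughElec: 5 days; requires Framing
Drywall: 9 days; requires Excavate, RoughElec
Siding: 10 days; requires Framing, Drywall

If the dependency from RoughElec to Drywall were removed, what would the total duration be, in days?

29

Original critical path: Permits→Framing→RoughElec→Drywall→Siding = 3+2+5+9+10 = 29 ⇒ 29 days.
Dropping RoughElec→Drywall doesn't change Drywall's earliest start (10); another predecessor still binds.
New critical path: Excavate→Drywall→Siding = 10+9+10 = 29 ⇒ 29 days.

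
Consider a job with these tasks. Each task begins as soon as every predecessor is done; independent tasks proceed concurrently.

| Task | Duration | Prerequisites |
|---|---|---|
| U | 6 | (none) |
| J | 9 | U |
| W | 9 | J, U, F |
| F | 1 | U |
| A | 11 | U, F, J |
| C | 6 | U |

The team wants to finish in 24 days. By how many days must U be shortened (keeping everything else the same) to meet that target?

Current finish: 26 days; target: 24.
U is on every critical path, so each day cut from U cuts the finish by one (this holds down to a finish of 21).
Need 26 − 24 = 2 days off U → U becomes 4 days, finish becomes 24.

2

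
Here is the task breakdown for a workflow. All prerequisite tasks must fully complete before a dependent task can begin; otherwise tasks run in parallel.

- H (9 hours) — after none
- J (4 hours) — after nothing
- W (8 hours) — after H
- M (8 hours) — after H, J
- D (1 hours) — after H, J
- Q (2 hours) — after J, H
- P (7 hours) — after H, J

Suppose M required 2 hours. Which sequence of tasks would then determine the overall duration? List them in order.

H, W

Critical path before the change: H→M = 9+8 = 17 giving 17 hours.
Since M is critical, the -6 change carries straight to that chain (now 11 hours).
New critical path: H→W = 9+8 = 17 ⇒ 17 hours.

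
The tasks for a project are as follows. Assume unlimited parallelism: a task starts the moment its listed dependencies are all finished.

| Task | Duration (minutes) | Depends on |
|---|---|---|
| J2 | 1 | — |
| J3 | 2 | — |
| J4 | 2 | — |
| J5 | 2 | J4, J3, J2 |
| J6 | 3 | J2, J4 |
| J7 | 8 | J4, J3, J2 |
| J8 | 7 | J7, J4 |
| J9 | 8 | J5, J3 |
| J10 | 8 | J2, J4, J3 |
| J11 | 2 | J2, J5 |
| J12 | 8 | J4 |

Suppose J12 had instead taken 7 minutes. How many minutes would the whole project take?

17

Baseline: J3→J7→J8 = 2+8+7 = 17 → 17 minutes.
J12 is off the critical path — its longest chain is 10 minutes, giving 7 of slack.
That remains the longest chain; total 17 minutes.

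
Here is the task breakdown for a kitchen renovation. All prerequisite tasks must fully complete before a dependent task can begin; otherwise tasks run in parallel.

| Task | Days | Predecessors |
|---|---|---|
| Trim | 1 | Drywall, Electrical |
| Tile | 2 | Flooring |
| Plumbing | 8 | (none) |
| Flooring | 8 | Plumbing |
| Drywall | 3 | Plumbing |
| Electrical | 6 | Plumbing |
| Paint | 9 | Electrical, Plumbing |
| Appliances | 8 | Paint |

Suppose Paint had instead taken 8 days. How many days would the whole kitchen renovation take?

30

As given, the longest chain is Plumbing→Electrical→Paint→Appliances = 8+6+9+8 = 31, so the finish is 31 days.
Paint is on the critical path; changing it to 8 makes that path 30 days.
No other chain overtakes it, so the finish is 30 days.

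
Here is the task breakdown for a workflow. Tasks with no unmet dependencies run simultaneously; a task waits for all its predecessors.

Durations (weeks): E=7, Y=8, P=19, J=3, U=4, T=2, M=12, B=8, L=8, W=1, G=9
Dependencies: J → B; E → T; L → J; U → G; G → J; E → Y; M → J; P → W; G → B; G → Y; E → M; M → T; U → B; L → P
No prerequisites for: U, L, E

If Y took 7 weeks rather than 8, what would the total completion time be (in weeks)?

Actual critical path: E→M→J→B = 7+12+3+8 = 30 ⇒ 30 weeks.
Y has 9 weeks of float (longest path through it is 21).
No other chain overtakes it, so the finish is 30 weeks.

30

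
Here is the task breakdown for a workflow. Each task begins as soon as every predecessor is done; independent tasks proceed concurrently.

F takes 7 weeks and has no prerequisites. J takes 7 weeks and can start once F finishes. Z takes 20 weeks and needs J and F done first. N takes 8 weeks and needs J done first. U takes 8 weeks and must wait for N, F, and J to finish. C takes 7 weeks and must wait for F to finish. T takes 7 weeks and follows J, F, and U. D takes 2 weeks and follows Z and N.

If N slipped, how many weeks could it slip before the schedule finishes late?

F→J→N→U→T = 7+7+8+8+7 = 37 sets the makespan at 37 weeks.
Longest path through N: 37 weeks (earliest finish 22, latest finish 22).
Float = 37 − 37 = 0.

0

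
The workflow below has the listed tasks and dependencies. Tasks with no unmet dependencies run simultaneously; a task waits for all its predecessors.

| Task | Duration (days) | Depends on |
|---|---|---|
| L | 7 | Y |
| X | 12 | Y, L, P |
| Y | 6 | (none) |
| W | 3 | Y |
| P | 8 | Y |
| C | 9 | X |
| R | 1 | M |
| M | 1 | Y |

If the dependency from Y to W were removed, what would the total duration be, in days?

Before: longest chain Y→P→X→C = 6+8+12+9 = 35, finish 35.
Without Y→W, W's earliest start moves from 6 to 0.
New critical path: Y→P→X→C = 6+8+12+9 = 35 ⇒ 35 days.

35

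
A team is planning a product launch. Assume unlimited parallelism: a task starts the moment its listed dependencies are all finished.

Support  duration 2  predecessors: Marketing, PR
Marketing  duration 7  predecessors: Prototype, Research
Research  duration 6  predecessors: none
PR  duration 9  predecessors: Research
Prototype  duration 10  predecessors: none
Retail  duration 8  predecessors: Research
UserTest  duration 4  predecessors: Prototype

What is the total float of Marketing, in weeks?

0

The longest chain is Prototype→Marketing→Support = 10+7+2 = 19; overall finish 19 weeks.
Longest path through Marketing: 19 weeks (earliest finish 17, latest finish 17).
Slack of Marketing = 10 − 10 = 0 weeks.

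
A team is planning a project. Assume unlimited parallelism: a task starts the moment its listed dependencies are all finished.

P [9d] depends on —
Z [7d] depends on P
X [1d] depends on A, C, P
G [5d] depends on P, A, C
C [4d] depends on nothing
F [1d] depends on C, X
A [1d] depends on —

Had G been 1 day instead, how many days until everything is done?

16

Actual critical path: P→Z = 9+7 = 16 ⇒ 16 days.
The longest path through G is only 14 days, so G has float 2.
The critical path is still P→Z; finish is now 16 days.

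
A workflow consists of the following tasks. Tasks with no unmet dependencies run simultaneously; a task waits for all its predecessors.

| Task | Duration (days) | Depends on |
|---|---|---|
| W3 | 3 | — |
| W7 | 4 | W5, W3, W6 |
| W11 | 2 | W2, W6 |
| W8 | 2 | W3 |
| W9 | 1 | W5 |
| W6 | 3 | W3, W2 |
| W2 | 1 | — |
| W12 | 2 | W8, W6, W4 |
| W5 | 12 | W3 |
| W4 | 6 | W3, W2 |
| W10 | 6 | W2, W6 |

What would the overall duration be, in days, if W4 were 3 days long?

19

Critical path before the change: W3→W5→W7 = 3+12+4 = 19 giving 19 days.
The longest path through W4 is only 11 days, so W4 has float 8.
The critical path is still W3→W5→W7; finish is now 19 days.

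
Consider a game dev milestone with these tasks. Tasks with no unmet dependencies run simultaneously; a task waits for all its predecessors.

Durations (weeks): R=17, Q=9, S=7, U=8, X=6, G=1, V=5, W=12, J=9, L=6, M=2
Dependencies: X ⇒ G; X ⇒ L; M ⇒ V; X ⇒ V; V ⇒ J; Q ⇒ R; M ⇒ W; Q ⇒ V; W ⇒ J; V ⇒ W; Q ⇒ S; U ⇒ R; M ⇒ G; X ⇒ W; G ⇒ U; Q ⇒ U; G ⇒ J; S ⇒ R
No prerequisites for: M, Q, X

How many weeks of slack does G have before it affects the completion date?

3

The longest chain is Q→V→W→J = 9+5+12+9 = 35; overall finish 35 weeks.
The longest chain containing G totals 32 weeks.
So G can slip 10 − 7 = 3 weeks.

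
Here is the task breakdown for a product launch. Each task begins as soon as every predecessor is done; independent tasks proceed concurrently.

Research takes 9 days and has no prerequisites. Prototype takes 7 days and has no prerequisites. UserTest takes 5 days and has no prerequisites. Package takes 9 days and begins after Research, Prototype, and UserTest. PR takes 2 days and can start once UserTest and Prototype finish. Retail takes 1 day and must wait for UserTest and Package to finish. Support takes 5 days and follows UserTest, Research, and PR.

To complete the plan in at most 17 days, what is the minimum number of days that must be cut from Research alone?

2

Current finish: 19 days; target: 17.
Research is on every critical path, so each day cut from Research cuts the finish by one (this holds down to a finish of 17).
Need 19 − 17 = 2 days off Research → Research becomes 7 days, finish becomes 17.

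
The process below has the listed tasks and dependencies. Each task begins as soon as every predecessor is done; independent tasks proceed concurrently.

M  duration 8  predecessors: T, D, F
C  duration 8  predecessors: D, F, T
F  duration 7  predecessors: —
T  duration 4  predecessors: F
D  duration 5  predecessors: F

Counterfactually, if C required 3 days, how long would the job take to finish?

20

Baseline: F→D→C = 7+5+8 = 20 → 20 days.
C is on the critical path; changing it to 3 makes that path 15 days.
New critical path: F→D→M = 7+5+8 = 20 ⇒ 20 days.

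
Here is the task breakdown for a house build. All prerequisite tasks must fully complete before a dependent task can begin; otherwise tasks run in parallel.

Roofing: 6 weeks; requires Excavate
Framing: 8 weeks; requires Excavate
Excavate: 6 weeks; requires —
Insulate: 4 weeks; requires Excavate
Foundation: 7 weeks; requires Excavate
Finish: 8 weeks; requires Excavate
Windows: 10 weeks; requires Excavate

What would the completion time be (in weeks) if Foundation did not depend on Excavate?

16

With the dependency in place, Excavate→Windows = 6+10 = 16 sets the finish at 16 weeks.
Without Excavate→Foundation, Foundation's earliest start moves from 6 to 0.
After: Excavate→Windows = 6+10 = 16 → 16 weeks.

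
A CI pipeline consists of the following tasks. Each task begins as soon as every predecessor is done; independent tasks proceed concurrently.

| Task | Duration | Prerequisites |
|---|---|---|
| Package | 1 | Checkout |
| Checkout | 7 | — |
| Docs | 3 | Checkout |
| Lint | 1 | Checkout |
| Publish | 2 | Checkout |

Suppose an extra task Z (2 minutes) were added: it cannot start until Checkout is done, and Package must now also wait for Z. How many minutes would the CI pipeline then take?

Originally the CI pipeline takes 10 minutes.
With Z inserted, Package now waits for max(Checkout, Z).
New critical path: Checkout→Z→Package = 7+2+1 = 10 ⇒ 10 minutes.

10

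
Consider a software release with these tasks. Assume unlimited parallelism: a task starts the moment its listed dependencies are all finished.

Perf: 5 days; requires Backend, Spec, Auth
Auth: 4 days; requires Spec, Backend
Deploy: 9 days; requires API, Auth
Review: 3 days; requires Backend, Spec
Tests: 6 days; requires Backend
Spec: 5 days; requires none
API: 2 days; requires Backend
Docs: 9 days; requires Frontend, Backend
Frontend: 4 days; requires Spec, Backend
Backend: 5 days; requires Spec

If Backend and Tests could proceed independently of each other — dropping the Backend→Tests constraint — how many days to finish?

With the dependency in place, Spec→Backend→Frontend→Docs = 5+5+4+9 = 23 sets the finish at 23 days.
Without Backend→Tests, Tests's earliest start moves from 10 to 0.
New critical path: Spec→Backend→Frontend→Docs = 5+5+4+9 = 23 ⇒ 23 days.

23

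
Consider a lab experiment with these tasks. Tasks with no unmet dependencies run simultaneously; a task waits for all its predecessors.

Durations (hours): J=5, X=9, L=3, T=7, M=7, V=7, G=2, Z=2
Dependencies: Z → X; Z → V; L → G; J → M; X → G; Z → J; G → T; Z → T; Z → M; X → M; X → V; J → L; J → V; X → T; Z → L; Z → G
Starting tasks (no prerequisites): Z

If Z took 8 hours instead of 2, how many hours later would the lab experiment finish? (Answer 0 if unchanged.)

Baseline: Z→X→G→T = 2+9+2+7 = 20 → 20 hours.
Z is on the critical path; changing it to 8 makes that path 26 hours.
That remains the longest chain; total 26 hours.
Change in finish: 26 − 20 = +6 hours.

6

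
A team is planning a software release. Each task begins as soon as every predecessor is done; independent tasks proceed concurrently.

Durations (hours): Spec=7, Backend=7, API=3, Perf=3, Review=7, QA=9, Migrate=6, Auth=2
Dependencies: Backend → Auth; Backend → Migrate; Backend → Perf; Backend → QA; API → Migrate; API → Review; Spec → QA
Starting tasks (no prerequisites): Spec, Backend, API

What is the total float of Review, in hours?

6

Critical path: Spec→QA = 7+9 = 16, so the finish is 16 hours.
Longest path through Review: 10 hours (earliest finish 10, latest finish 16).
Float = 16 − 10 = 6.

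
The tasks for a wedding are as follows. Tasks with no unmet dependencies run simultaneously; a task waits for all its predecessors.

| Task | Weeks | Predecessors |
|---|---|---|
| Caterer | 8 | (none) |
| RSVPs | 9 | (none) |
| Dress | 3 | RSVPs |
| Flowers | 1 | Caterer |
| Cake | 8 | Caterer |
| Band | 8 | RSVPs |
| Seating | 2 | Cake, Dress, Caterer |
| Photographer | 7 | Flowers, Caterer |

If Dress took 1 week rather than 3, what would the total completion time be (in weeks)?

Actual critical path: Caterer→Cake→Seating = 8+8+2 = 18 ⇒ 18 weeks.
Dress is off the critical path — its longest chain is 14 weeks, giving 4 of slack.
No other chain overtakes it, so the finish is 18 weeks.

18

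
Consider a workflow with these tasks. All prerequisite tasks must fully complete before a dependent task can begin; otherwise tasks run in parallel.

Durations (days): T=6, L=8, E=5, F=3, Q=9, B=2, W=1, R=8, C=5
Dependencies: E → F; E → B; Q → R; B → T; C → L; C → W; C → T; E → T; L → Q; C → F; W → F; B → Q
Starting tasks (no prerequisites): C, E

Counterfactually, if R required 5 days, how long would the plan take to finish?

27

Baseline: C→L→Q→R = 5+8+9+8 = 30 → 30 days.
R lies on that path, so at 5 days the path becomes 27 days.
No other chain overtakes it, so the finish is 27 days.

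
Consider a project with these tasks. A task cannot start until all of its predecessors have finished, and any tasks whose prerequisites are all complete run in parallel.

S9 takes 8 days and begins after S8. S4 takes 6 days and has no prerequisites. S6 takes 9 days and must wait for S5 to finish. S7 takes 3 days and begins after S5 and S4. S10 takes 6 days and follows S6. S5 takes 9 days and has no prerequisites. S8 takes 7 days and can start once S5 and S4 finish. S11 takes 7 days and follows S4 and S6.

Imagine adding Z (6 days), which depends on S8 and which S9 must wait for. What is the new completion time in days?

30

Originally the job takes 25 days.
With Z inserted, S9 now waits for max(S8, Z).
New critical path: S5→S8→Z→S9 = 9+7+6+8 = 30 ⇒ 30 days.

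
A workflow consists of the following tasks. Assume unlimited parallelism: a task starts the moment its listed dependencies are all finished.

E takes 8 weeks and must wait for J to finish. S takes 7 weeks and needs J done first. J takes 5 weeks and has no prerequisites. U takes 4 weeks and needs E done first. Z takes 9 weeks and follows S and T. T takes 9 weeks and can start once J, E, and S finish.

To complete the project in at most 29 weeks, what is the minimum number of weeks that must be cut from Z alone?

Current finish: 31 weeks; target: 29.
Z is on every critical path, so each week cut from Z cuts the finish by one (this holds down to a finish of 23).
Need 31 − 29 = 2 weeks off Z → Z becomes 7 weeks, finish becomes 29.

2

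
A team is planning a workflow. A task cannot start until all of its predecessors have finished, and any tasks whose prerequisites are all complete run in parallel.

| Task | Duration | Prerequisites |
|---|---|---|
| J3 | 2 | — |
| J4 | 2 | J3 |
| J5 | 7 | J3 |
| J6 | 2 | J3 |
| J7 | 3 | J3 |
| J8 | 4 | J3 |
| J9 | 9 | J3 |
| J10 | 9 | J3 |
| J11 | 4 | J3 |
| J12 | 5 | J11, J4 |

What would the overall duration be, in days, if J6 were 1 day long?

Critical path before the change: J3→J9 = 2+9 = 11 giving 11 days.
J6 is off the critical path — its longest chain is 4 days, giving 7 of slack.
The critical path is still J3→J9; finish is now 11 days.

11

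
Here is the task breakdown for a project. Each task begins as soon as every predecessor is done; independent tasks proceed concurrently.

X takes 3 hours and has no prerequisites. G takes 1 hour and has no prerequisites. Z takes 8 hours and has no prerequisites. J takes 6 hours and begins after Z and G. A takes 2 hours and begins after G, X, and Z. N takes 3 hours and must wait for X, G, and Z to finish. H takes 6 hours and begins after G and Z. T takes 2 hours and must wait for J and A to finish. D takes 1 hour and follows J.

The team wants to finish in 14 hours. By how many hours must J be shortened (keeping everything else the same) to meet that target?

2

Current finish: 16 hours; target: 14.
J is on every critical path, so each hour cut from J cuts the finish by one (this holds down to a finish of 14).
Need 16 − 14 = 2 hours off J → J becomes 4 hours, finish becomes 14.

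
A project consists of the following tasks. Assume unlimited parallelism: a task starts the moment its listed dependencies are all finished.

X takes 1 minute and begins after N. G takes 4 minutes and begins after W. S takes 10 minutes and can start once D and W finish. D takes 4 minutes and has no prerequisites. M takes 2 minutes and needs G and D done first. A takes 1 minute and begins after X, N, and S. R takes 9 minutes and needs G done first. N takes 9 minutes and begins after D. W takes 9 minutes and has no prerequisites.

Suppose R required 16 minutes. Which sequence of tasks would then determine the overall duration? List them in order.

W, G, R

As given, the longest chain is W→G→R = 9+4+9 = 22, so the finish is 22 minutes.
R is on the critical path; changing it to 16 makes that path 29 minutes.
No other chain overtakes it, so the finish is 29 minutes.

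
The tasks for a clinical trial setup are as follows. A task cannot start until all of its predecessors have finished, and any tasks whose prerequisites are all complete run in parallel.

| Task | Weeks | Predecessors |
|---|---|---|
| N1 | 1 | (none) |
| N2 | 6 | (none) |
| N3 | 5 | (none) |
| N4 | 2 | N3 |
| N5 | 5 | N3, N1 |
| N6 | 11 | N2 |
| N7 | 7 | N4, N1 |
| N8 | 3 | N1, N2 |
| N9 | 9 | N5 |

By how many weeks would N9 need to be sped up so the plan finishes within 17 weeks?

Current finish: 19 weeks; target: 17.
N9 is on every critical path, so each week cut from N9 cuts the finish by one (this holds down to a finish of 17).
Need 19 − 17 = 2 weeks off N9 → N9 becomes 7 weeks, finish becomes 17.

2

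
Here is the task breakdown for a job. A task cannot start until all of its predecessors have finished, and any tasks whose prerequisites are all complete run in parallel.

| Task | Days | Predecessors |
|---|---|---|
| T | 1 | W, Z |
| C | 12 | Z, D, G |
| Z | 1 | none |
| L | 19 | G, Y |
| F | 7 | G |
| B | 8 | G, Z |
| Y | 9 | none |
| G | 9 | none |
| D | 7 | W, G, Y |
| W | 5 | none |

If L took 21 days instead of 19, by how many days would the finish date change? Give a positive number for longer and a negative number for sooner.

2

The binding path is G→L = 9+19 = 28; finish at 28 days.
L is on the critical path; changing it to 21 makes that path 30 days.
Now Y→L = 9+21 = 30 is longest, so the finish becomes 30 days.
Change in finish: 30 − 28 = +2 days.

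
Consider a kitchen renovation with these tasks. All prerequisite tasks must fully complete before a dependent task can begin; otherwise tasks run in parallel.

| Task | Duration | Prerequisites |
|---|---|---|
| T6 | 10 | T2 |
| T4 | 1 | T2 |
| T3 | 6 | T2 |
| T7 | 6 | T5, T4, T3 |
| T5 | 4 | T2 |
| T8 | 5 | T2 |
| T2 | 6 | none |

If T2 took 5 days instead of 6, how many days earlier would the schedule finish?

1

Critical path before the change: T2→T3→T7 = 6+6+6 = 18 giving 18 days.
T2 is on the critical path; changing it to 5 makes that path 17 days.
No other chain overtakes it, so the finish is 17 days.
Change in finish: 17 − 18 = -1 days.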